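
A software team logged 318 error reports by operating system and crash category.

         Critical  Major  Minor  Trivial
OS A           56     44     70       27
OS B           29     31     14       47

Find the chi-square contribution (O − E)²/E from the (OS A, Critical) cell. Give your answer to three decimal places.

0.212

Row total (OS A) = 197; column total (Critical) = 85; N = 318.
Expected count E = 197 × 85 / 318 = 52.65723.
Contribution = (O − E)²/E = (56 − 52.65723)² / 52.65723 = 0.212.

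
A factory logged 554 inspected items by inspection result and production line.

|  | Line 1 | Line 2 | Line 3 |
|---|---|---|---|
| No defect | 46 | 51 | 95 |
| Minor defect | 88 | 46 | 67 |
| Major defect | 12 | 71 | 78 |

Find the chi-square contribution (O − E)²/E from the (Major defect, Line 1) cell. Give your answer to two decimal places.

Row total (Major defect) = 161; column total (Line 1) = 146; N = 554.
Expected count E = 161 × 146 / 554 = 42.430.
Contribution = (O − E)²/E = (12 − 42.430)² / 42.430 = 21.82.

21.82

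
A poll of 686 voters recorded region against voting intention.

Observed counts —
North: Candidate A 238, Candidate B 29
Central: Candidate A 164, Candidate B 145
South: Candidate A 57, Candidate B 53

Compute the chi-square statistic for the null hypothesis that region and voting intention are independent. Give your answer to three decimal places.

97.617

Row totals: 267, 309, 110. Column totals: 459, 227. Grand total N = 686.
Expected counts (row total × column total / N):
  North, Candidate A: 267×459/686 = 178.6487
  North, Candidate B: 267×227/686 = 88.3513
  Central, Candidate A: 309×459/686 = 206.7507
  Central, Candidate B: 309×227/686 = 102.2493
  South, Candidate A: 110×459/686 = 73.6006
  South, Candidate B: 110×227/686 = 36.3994
Contributions (O − E)²/E:
  (238 − 178.6487)²/178.6487 = 19.7179
  (29 − 88.3513)²/88.3513 = 39.8701
  (164 − 206.7507)²/206.7507 = 8.8397
  (145 − 102.2493)²/102.2493 = 17.8742
  (57 − 73.6006)²/73.6006 = 3.7443
  (53 − 36.3994)²/36.3994 = 7.5710
χ² = 19.7179 + 39.8701 + 8.8397 + 17.8742 + 3.7443 + 7.5710 = 97.617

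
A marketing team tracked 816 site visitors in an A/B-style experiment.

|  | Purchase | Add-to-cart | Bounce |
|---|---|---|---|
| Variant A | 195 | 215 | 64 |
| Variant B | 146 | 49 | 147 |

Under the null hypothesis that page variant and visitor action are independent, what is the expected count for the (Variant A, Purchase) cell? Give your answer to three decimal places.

Row total (Variant A) = 474; column total (Purchase) = 341; grand total N = 816.
Expected count = (row total × column total) / N = 474 × 341 / 816 = 198.081.

198.081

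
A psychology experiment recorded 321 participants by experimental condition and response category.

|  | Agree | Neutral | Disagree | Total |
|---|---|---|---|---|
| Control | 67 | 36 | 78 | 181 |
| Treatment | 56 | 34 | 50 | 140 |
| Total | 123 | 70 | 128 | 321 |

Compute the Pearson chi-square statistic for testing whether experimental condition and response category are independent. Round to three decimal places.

1.961

Grand total N = 321.
Expected counts (row total × column total / N):
  Control, Agree: 181×123/321 = 69.3551
  Control, Neutral: 181×70/321 = 39.4704
  Control, Disagree: 181×128/321 = 72.1745
  Treatment, Agree: 140×123/321 = 53.6449
  Treatment, Neutral: 140×70/321 = 30.5296
  Treatment, Disagree: 140×128/321 = 55.8255
Contributions (O − E)²/E:
  (67 − 69.3551)²/69.3551 = 0.0800
  (36 − 39.4704)²/39.4704 = 0.3051
  (78 − 72.1745)²/72.1745 = 0.4702
  (56 − 53.6449)²/53.6449 = 0.1034
  (34 − 30.5296)²/30.5296 = 0.3945
  (50 − 55.8255)²/55.8255 = 0.6079
χ² = 0.0800 + 0.3051 + 0.4702 + 0.1034 + 0.3945 + 0.6079 = 1.961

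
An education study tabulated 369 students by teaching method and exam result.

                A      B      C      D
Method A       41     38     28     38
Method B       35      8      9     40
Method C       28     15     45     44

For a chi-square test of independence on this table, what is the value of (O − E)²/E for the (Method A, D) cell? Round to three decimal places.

2.061

Row total (Method A) = 145; column total (D) = 122; N = 369.
Expected count E = 145 × 122 / 369 = 47.9404.
Contribution = (O − E)²/E = (38 − 47.9404)² / 47.9404 = 2.061.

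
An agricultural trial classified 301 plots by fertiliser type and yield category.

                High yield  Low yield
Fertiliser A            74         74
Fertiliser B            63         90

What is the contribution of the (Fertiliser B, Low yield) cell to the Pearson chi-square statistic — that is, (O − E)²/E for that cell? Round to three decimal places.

0.529

Row total (Fertiliser B) = 153; column total (Low yield) = 164; N = 301.
Expected count E = 153 × 164 / 301 = 83.3621.
Contribution = (O − E)²/E = (90 − 83.3621)² / 83.3621 = 0.529.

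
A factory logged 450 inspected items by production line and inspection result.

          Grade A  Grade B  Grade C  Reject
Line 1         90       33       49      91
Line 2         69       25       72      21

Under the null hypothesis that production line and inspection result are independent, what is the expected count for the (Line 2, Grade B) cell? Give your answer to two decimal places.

24.10

Row total (Line 2) = 187; column total (Grade B) = 58; grand total N = 450.
Expected count = (row total × column total) / N = 187 × 58 / 450 = 24.10.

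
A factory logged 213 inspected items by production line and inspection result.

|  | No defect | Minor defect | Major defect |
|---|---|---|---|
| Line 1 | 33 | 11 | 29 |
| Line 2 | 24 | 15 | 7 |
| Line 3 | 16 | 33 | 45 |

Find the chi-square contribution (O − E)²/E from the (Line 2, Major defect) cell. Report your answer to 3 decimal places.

6.294

Row total (Line 2) = 46; column total (Major defect) = 81; N = 213.
Expected count E = 46 × 81 / 213 = 17.4930.
Contribution = (O − E)²/E = (7 − 17.4930)² / 17.4930 = 6.294.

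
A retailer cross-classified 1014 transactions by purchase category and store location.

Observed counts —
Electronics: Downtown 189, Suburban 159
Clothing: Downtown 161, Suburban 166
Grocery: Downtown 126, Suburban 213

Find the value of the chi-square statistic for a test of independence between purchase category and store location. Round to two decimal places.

21.28

Row totals: 348, 327, 339. Column totals: 476, 538. Grand total N = 1014.
Expected counts (row total × column total / N):
  Electronics, Downtown: 348×476/1014 = 163.361
  Electronics, Suburban: 348×538/1014 = 184.639
  Clothing, Downtown: 327×476/1014 = 153.503
  Clothing, Suburban: 327×538/1014 = 173.497
  Grocery, Downtown: 339×476/1014 = 159.136
  Grocery, Suburban: 339×538/1014 = 179.864
Contributions (O − E)²/E:
  (189 − 163.361)²/163.361 = 4.0240
  (159 − 184.639)²/184.639 = 3.5602
  (161 − 153.503)²/153.503 = 0.3661
  (166 − 173.497)²/173.497 = 0.3240
  (126 − 159.136)²/159.136 = 6.8997
  (213 − 179.864)²/179.864 = 6.1046
χ² = 4.0240 + 3.5602 + 0.3661 + 0.3240 + 6.8997 + 6.1046 = 21.28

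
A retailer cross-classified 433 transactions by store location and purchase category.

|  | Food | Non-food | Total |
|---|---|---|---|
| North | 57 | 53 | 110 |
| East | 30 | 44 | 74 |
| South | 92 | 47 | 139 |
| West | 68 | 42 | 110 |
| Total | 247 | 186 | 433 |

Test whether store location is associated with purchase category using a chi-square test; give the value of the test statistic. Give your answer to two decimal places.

15.22

Grand total N = 433.
Expected counts (row total × column total / N):
  North, Food: 110×247/433 = 62.748
  North, Non-food: 110×186/433 = 47.252
  East, Food: 74×247/433 = 42.212
  East, Non-food: 74×186/433 = 31.788
  South, Food: 139×247/433 = 79.291
  South, Non-food: 139×186/433 = 59.709
  West, Food: 110×247/433 = 62.748
  West, Non-food: 110×186/433 = 47.252
Contributions (O − E)²/E:
  (57 − 62.748)²/62.748 = 0.5265
  (53 − 47.252)²/47.252 = 0.6992
  (30 − 42.212)²/42.212 = 3.5330
  (44 − 31.788)²/31.788 = 4.6915
  (92 − 79.291)²/79.291 = 2.0370
  (47 − 59.709)²/59.709 = 2.7051
  (68 − 62.748)²/62.748 = 0.4396
  (42 − 47.252)²/47.252 = 0.5838
χ² = 0.5265 + 0.6992 + 3.5330 + 4.6915 + 2.0370 + 2.7051 + 0.4396 + 0.5838 = 15.22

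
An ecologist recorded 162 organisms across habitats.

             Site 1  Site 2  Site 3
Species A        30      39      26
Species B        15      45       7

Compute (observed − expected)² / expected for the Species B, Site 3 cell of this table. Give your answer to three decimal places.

Row total (Species B) = 67; column total (Site 3) = 33; N = 162.
Expected count E = 67 × 33 / 162 = 13.6481.
Contribution = (O − E)²/E = (7 − 13.6481)² / 13.6481 = 3.238.

3.238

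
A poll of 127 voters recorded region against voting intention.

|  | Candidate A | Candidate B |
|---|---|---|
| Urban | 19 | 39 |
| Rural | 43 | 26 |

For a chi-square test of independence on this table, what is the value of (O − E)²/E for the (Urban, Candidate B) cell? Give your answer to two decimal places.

Row total (Urban) = 58; column total (Candidate B) = 65; N = 127.
Expected count E = 58 × 65 / 127 = 29.685.
Contribution = (O − E)²/E = (39 − 29.685)² / 29.685 = 2.92.

2.92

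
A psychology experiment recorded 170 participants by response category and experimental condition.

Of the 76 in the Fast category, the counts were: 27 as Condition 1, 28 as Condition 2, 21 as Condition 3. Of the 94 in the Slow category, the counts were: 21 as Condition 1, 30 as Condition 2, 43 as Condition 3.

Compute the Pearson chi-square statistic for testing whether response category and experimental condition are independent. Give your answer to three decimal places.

6.549

Row totals: 76, 94. Column totals: 48, 58, 64. Grand total N = 170.
Expected counts (row total × column total / N):
  Fast, Condition 1: 76×48/170 = 21.4588
  Fast, Condition 2: 76×58/170 = 25.9294
  Fast, Condition 3: 76×64/170 = 28.6118
  Slow, Condition 1: 94×48/170 = 26.5412
  Slow, Condition 2: 94×58/170 = 32.0706
  Slow, Condition 3: 94×64/170 = 35.3882
Contributions (O − E)²/E:
  (27 − 21.4588)²/21.4588 = 1.4309
  (28 − 25.9294)²/25.9294 = 0.1653
  (21 − 28.6118)²/28.6118 = 2.0250
  (21 − 26.5412)²/26.5412 = 1.1569
  (30 − 32.0706)²/32.0706 = 0.1337
  (43 − 35.3882)²/35.3882 = 1.6373
χ² = 1.4309 + 0.1653 + 2.0250 + 1.1569 + 0.1337 + 1.6373 = 6.549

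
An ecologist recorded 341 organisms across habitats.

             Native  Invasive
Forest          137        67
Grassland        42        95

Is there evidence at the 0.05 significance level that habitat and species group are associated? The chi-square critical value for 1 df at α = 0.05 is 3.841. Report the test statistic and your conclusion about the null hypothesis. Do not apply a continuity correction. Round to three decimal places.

43.785; reject H₀

Row totals: 204, 137. Column totals: 179, 162. Grand total N = 341.
Expected counts (row total × column total / N):
  Forest, Native: 204×179/341 = 107.0850
  Forest, Invasive: 204×162/341 = 96.9150
  Grassland, Native: 137×179/341 = 71.9150
  Grassland, Invasive: 137×162/341 = 65.0850
Contributions (O − E)²/E:
  (137 − 107.0850)²/107.0850 = 8.3570
  (67 − 96.9150)²/96.9150 = 9.2339
  (42 − 71.9150)²/71.9150 = 12.4440
  (95 − 65.0850)²/65.0850 = 13.7498
χ² = 8.3570 + 9.2339 + 12.4440 + 13.7498 = 43.785
df = (2−1)(2−1) = 1. Since 43.785 > 3.841, reject the null hypothesis of independence at α = 0.05.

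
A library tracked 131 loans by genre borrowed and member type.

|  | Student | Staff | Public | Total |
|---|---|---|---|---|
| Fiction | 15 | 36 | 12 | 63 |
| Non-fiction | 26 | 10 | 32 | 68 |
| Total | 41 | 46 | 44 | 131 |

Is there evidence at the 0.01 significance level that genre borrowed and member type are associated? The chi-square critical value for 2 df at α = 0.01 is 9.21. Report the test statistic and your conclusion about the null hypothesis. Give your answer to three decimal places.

Grand total N = 131.
Expected counts (row total × column total / N):
  Fiction, Student: 63×41/131 = 19.71756
  Fiction, Staff: 63×46/131 = 22.12214
  Fiction, Public: 63×44/131 = 21.16031
  Non-fiction, Student: 68×41/131 = 21.28244
  Non-fiction, Staff: 68×46/131 = 23.87786
  Non-fiction, Public: 68×44/131 = 22.83969
Contributions (O − E)²/E:
  (15 − 19.71756)²/19.71756 = 1.1287
  (36 − 22.12214)²/22.12214 = 8.7060
  (12 − 21.16031)²/21.16031 = 3.9655
  (26 − 21.28244)²/21.28244 = 1.0457
  (10 − 23.87786)²/23.87786 = 8.0658
  (32 − 22.83969)²/22.83969 = 3.6739
χ² = 1.1287 + 8.7060 + 3.9655 + 1.0457 + 8.0658 + 3.6739 = 26.586
df = (2−1)(3−1) = 2. Since 26.586 > 9.21, reject the null hypothesis of independence at α = 0.01.

26.586; reject H₀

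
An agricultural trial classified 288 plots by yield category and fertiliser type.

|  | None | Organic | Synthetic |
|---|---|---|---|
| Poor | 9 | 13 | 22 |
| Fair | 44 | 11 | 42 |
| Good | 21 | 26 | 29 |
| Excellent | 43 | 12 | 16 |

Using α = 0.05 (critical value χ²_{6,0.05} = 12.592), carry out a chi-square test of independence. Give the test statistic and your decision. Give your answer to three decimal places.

Row totals: 44, 97, 76, 71. Column totals: 117, 62, 109. Grand total N = 288.
Expected counts (row total × column total / N):
  Poor, None: 44×117/288 = 17.8750
  Poor, Organic: 44×62/288 = 9.4722
  Poor, Synthetic: 44×109/288 = 16.6528
  Fair, None: 97×117/288 = 39.4062
  Fair, Organic: 97×62/288 = 20.8819
  Fair, Synthetic: 97×109/288 = 36.7118
  Good, None: 76×117/288 = 30.8750
  Good, Organic: 76×62/288 = 16.3611
  Good, Synthetic: 76×109/288 = 28.7639
  Excellent, None: 71×117/288 = 28.8438
  Excellent, Organic: 71×62/288 = 15.2847
  Excellent, Synthetic: 71×109/288 = 26.8715
Contributions (O − E)²/E:
  (9 − 17.8750)²/17.8750 = 4.4065
  (13 − 9.4722)²/9.4722 = 1.3139
  (22 − 16.6528)²/16.6528 = 1.7170
  (44 − 39.4062)²/39.4062 = 0.5355
  (11 − 20.8819)²/20.8819 = 4.6764
  (42 − 36.7118)²/36.7118 = 0.7617
  (21 − 30.8750)²/30.8750 = 3.1584
  (26 − 16.3611)²/16.3611 = 5.6786
  (29 − 28.7639)²/28.7639 = 0.0019
  (43 − 28.8438)²/28.8438 = 6.9477
  (12 − 15.2847)²/15.2847 = 0.7059
  (16 − 26.8715)²/26.8715 = 4.3983
χ² = 4.4065 + 1.3139 + 1.7170 + 0.5355 + 4.6764 + 0.7617 + 3.1584 + 5.6786 + 0.0019 + 6.9477 + 0.7059 + 4.3983 = 34.302
df = (4−1)(3−1) = 6. Since 34.302 > 12.592, reject the null hypothesis of independence at α = 0.05.

34.302; reject H₀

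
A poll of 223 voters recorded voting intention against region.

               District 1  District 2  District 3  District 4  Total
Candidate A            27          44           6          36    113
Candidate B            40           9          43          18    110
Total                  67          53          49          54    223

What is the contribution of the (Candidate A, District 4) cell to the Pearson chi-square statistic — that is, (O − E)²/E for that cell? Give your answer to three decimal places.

Row total (Candidate A) = 113; column total (District 4) = 54; N = 223.
Expected count E = 113 × 54 / 223 = 27.3632.
Contribution = (O − E)²/E = (36 − 27.3632)² / 27.3632 = 2.726.

2.726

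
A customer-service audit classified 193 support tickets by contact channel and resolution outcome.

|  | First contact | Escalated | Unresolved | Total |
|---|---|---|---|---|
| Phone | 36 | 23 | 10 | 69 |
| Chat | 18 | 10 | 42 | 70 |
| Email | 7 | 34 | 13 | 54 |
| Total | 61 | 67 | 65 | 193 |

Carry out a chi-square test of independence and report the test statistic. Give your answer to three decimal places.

Grand total N = 193.
Expected counts (row total × column total / N):
  Phone, First contact: 69×61/193 = 21.8083
  Phone, Escalated: 69×67/193 = 23.9534
  Phone, Unresolved: 69×65/193 = 23.2383
  Chat, First contact: 70×61/193 = 22.1244
  Chat, Escalated: 70×67/193 = 24.3005
  Chat, Unresolved: 70×65/193 = 23.5751
  Email, First contact: 54×61/193 = 17.0674
  Email, Escalated: 54×67/193 = 18.7461
  Email, Unresolved: 54×65/193 = 18.1865
Contributions (O − E)²/E:
  (36 − 21.8083)²/21.8083 = 9.2352
  (23 − 23.9534)²/23.9534 = 0.0379
  (10 − 23.2383)²/23.2383 = 7.5415
  (18 − 22.1244)²/22.1244 = 0.7689
  (10 − 24.3005)²/24.3005 = 8.4156
  (42 − 23.5751)²/23.5751 = 14.3998
  (7 − 17.0674)²/17.0674 = 5.9384
  (34 − 18.7461)²/18.7461 = 12.4123
  (13 − 18.1865)²/18.1865 = 1.4791
χ² = 9.2352 + 0.0379 + 7.5415 + 0.7689 + 8.4156 + 14.3998 + 5.9384 + 12.4123 + 1.4791 = 60.229

60.229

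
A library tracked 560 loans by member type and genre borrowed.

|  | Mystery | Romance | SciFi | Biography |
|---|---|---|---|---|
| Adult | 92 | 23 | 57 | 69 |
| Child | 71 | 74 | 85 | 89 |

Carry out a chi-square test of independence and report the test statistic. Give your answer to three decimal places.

27.237

Row totals: 241, 319. Column totals: 163, 97, 142, 158. Grand total N = 560.
Expected counts (row total × column total / N):
  Adult, Mystery: 241×163/560 = 70.1482
  Adult, Romance: 241×97/560 = 41.7446
  Adult, SciFi: 241×142/560 = 61.1107
  Adult, Biography: 241×158/560 = 67.9964
  Child, Mystery: 319×163/560 = 92.8518
  Child, Romance: 319×97/560 = 55.2554
  Child, SciFi: 319×142/560 = 80.8893
  Child, Biography: 319×158/560 = 90.0036
Contributions (O − E)²/E:
  (92 − 70.1482)²/70.1482 = 6.8070
  (23 − 41.7446)²/41.7446 = 8.4169
  (57 − 61.1107)²/61.1107 = 0.2765
  (69 − 67.9964)²/67.9964 = 0.0148
  (71 − 92.8518)²/92.8518 = 5.1426
  (74 − 55.2554)²/55.2554 = 6.3588
  (85 − 80.8893)²/80.8893 = 0.2089
  (89 − 90.0036)²/90.0036 = 0.0112
χ² = 6.8070 + 8.4169 + 0.2765 + 0.0148 + 5.1426 + 6.3588 + 0.2089 + 0.0112 = 27.237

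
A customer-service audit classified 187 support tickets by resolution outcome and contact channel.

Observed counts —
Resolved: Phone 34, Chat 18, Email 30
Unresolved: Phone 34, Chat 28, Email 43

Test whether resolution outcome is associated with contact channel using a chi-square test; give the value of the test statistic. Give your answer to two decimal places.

Row totals: 82, 105. Column totals: 68, 46, 73. Grand total N = 187.
Expected counts (row total × column total / N):
  Resolved, Phone: 82×68/187 = 29.818
  Resolved, Chat: 82×46/187 = 20.171
  Resolved, Email: 82×73/187 = 32.011
  Unresolved, Phone: 105×68/187 = 38.182
  Unresolved, Chat: 105×46/187 = 25.829
  Unresolved, Email: 105×73/187 = 40.989
Contributions (O − E)²/E:
  (34 − 29.818)²/29.818 = 0.5865
  (18 − 20.171)²/20.171 = 0.2337
  (30 − 32.011)²/32.011 = 0.1263
  (34 − 38.182)²/38.182 = 0.4580
  (28 − 25.829)²/25.829 = 0.1825
  (43 − 40.989)²/40.989 = 0.0987
χ² = 0.5865 + 0.2337 + 0.1263 + 0.4580 + 0.1825 + 0.0987 = 1.69

1.69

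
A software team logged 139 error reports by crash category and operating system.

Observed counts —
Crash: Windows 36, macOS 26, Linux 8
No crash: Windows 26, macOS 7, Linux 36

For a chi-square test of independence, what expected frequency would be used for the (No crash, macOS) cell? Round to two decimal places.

Row total (No crash) = 69; column total (macOS) = 33; grand total N = 139.
Expected count = (row total × column total) / N = 69 × 33 / 139 = 16.38.

16.38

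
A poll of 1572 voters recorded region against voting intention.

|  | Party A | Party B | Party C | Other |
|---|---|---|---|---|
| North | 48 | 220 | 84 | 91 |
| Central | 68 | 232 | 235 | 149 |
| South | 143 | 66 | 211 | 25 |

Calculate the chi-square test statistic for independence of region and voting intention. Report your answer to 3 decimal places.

274.801

Row totals: 443, 684, 445. Column totals: 259, 518, 530, 265. Grand total N = 1572.
Expected counts (row total × column total / N):
  North, Party A: 443×259/1572 = 72.9879
  North, Party B: 443×518/1572 = 145.9758
  North, Party C: 443×530/1572 = 149.3575
  North, Other: 443×265/1572 = 74.6788
  Central, Party A: 684×259/1572 = 112.6947
  Central, Party B: 684×518/1572 = 225.3893
  Central, Party C: 684×530/1572 = 230.6107
  Central, Other: 684×265/1572 = 115.3053
  South, Party A: 445×259/1572 = 73.3174
  South, Party B: 445×518/1572 = 146.6349
  South, Party C: 445×530/1572 = 150.0318
  South, Other: 445×265/1572 = 75.0159
Contributions (O − E)²/E:
  (48 − 72.9879)²/72.9879 = 8.5548
  (220 − 145.9758)²/145.9758 = 37.5376
  (84 − 149.3575)²/149.3575 = 28.5999
  (91 − 74.6788)²/74.6788 = 3.5670
  (68 − 112.6947)²/112.6947 = 17.7259
  (232 − 225.3893)²/225.3893 = 0.1939
  (235 − 230.6107)²/230.6107 = 0.0835
  (149 − 115.3053)²/115.3053 = 9.8463
  (143 − 73.3174)²/73.3174 = 66.2280
  (66 − 146.6349)²/146.6349 = 44.3413
  (211 − 150.0318)²/150.0318 = 24.7756
  (25 − 75.0159)²/75.0159 = 33.3475
χ² = 8.5548 + 37.5376 + 28.5999 + 3.5670 + 17.7259 + 0.1939 + 0.0835 + 9.8463 + 66.2280 + 44.3413 + 24.7756 + 33.3475 = 274.801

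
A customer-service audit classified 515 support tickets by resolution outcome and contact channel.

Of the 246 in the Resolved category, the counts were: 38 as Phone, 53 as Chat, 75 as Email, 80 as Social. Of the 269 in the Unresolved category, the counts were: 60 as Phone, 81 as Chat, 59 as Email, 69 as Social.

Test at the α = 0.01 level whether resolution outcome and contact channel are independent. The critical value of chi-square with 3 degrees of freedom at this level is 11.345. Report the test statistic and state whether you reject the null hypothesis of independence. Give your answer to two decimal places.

12.51; reject H₀

Row totals: 246, 269. Column totals: 98, 134, 134, 149. Grand total N = 515.
Expected counts (row total × column total / N):
  Resolved, Phone: 246×98/515 = 46.812
  Resolved, Chat: 246×134/515 = 64.008
  Resolved, Email: 246×134/515 = 64.008
  Resolved, Social: 246×149/515 = 71.173
  Unresolved, Phone: 269×98/515 = 51.188
  Unresolved, Chat: 269×134/515 = 69.992
  Unresolved, Email: 269×134/515 = 69.992
  Unresolved, Social: 269×149/515 = 77.827
Contributions (O − E)²/E:
  (38 − 46.812)²/46.812 = 1.6588
  (53 − 64.008)²/64.008 = 1.8931
  (75 − 64.008)²/64.008 = 1.8876
  (80 − 71.173)²/71.173 = 1.0947
  (60 − 51.188)²/51.188 = 1.5170
  (81 − 69.992)²/69.992 = 1.7313
  (59 − 69.992)²/69.992 = 1.7263
  (69 − 77.827)²/77.827 = 1.0011
χ² = 1.6588 + 1.8931 + 1.8876 + 1.0947 + 1.5170 + 1.7313 + 1.7263 + 1.0011 = 12.51
df = (2−1)(4−1) = 3. Since 12.51 > 11.345, reject the null hypothesis of independence at α = 0.01.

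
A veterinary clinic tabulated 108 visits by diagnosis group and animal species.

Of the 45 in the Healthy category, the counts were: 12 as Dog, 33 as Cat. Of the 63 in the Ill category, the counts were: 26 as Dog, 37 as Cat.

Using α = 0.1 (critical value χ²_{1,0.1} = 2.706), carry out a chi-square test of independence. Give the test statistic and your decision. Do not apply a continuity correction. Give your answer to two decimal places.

Row totals: 45, 63. Column totals: 38, 70. Grand total N = 108.
Expected counts (row total × column total / N):
  Healthy, Dog: 45×38/108 = 15.833
  Healthy, Cat: 45×70/108 = 29.167
  Ill, Dog: 63×38/108 = 22.167
  Ill, Cat: 63×70/108 = 40.833
Contributions (O − E)²/E:
  (12 − 15.833)²/15.833 = 0.9279
  (33 − 29.167)²/29.167 = 0.5037
  (26 − 22.167)²/22.167 = 0.6628
  (37 − 40.833)²/40.833 = 0.3598
χ² = 0.9279 + 0.5037 + 0.6628 + 0.3598 = 2.45
df = (2−1)(2−1) = 1. Since 2.45 < 2.706, fail to reject the null hypothesis of independence at α = 0.1.

2.45; fail to reject H₀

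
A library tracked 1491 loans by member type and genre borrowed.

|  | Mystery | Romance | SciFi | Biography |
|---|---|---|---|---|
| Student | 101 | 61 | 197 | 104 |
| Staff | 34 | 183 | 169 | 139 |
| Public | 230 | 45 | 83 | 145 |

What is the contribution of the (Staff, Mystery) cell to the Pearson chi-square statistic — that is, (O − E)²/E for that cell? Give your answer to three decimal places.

69.516

Row total (Staff) = 525; column total (Mystery) = 365; N = 1491.
Expected count E = 525 × 365 / 1491 = 128.5211.
Contribution = (O − E)²/E = (34 − 128.5211)² / 128.5211 = 69.516.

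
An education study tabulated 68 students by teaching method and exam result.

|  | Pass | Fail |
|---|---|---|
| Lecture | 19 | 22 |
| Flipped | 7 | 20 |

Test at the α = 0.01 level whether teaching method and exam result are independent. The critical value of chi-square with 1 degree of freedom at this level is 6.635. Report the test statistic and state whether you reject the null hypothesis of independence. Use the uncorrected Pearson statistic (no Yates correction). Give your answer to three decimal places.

Row totals: 41, 27. Column totals: 26, 42. Grand total N = 68.
Expected counts (row total × column total / N):
  Lecture, Pass: 41×26/68 = 15.6765
  Lecture, Fail: 41×42/68 = 25.3235
  Flipped, Pass: 27×26/68 = 10.3235
  Flipped, Fail: 27×42/68 = 16.6765
Contributions (O − E)²/E:
  (19 − 15.6765)²/15.6765 = 0.7046
  (22 − 25.3235)²/25.3235 = 0.4362
  (7 − 10.3235)²/10.3235 = 1.0700
  (20 − 16.6765)²/16.6765 = 0.6623
χ² = 0.7046 + 0.4362 + 1.0700 + 0.6623 = 2.873
df = (2−1)(2−1) = 1. Since 2.873 < 6.635, fail to reject the null hypothesis of independence at α = 0.01.

2.873; fail to reject H₀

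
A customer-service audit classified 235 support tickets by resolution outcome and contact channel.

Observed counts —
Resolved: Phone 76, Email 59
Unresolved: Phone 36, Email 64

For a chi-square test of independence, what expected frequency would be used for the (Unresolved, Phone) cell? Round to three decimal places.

Row total (Unresolved) = 100; column total (Phone) = 112; grand total N = 235.
Expected count = (row total × column total) / N = 100 × 112 / 235 = 47.660.

47.660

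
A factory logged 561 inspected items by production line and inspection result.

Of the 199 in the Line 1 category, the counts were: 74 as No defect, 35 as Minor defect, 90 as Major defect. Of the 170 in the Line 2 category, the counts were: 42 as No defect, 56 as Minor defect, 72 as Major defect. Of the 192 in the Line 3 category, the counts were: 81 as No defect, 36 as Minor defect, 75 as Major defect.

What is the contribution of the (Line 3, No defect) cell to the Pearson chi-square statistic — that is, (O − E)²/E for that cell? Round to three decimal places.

2.734

Row total (Line 3) = 192; column total (No defect) = 197; N = 561.
Expected count E = 192 × 197 / 561 = 67.42246.
Contribution = (O − E)²/E = (81 − 67.42246)² / 67.42246 = 2.734.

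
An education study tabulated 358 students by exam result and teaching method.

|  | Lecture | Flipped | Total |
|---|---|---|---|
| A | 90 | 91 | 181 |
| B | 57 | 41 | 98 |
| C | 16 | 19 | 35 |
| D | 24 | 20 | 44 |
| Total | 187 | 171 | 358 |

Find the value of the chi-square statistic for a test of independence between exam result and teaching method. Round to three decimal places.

Grand total N = 358.
Expected counts (row total × column total / N):
  A, Lecture: 181×187/358 = 94.5447
  A, Flipped: 181×171/358 = 86.4553
  B, Lecture: 98×187/358 = 51.1899
  B, Flipped: 98×171/358 = 46.8101
  C, Lecture: 35×187/358 = 18.2821
  C, Flipped: 35×171/358 = 16.7179
  D, Lecture: 44×187/358 = 22.9832
  D, Flipped: 44×171/358 = 21.0168
Contributions (O − E)²/E:
  (90 − 94.5447)²/94.5447 = 0.2185
  (91 − 86.4553)²/86.4553 = 0.2389
  (57 − 51.1899)²/51.1899 = 0.6595
  (41 − 46.8101)²/46.8101 = 0.7212
  (16 − 18.2821)²/18.2821 = 0.2849
  (19 − 16.7179)²/16.7179 = 0.3115
  (24 − 22.9832)²/22.9832 = 0.0450
  (20 − 21.0168)²/21.0168 = 0.0492
χ² = 0.2185 + 0.2389 + 0.6595 + 0.7212 + 0.2849 + 0.3115 + 0.0450 + 0.0492 = 2.529

2.529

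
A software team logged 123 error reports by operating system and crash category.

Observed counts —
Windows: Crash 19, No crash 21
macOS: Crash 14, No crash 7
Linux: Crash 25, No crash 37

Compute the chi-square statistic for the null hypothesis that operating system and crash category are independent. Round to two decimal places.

4.37

Row totals: 40, 21, 62. Column totals: 58, 65. Grand total N = 123.
Expected counts (row total × column total / N):
  Windows, Crash: 40×58/123 = 18.862
  Windows, No crash: 40×65/123 = 21.138
  macOS, Crash: 21×58/123 = 9.902
  macOS, No crash: 21×65/123 = 11.098
  Linux, Crash: 62×58/123 = 29.236
  Linux, No crash: 62×65/123 = 32.764
Contributions (O − E)²/E:
  (19 − 18.862)²/18.862 = 0.0010
  (21 − 21.138)²/21.138 = 0.0009
  (14 − 9.902)²/9.902 = 1.6960
  (7 − 11.098)²/11.098 = 1.5132
  (25 − 29.236)²/29.236 = 0.6138
  (37 − 32.764)²/32.764 = 0.5477
χ² = 0.0010 + 0.0009 + 1.6960 + 1.5132 + 0.6138 + 0.5477 = 4.37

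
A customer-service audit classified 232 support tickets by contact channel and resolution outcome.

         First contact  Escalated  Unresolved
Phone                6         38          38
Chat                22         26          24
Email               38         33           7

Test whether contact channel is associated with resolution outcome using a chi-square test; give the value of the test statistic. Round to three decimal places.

44.435

Row totals: 82, 72, 78. Column totals: 66, 97, 69. Grand total N = 232.
Expected counts (row total × column total / N):
  Phone, First contact: 82×66/232 = 23.3276
  Phone, Escalated: 82×97/232 = 34.2845
  Phone, Unresolved: 82×69/232 = 24.3879
  Chat, First contact: 72×66/232 = 20.4828
  Chat, Escalated: 72×97/232 = 30.1034
  Chat, Unresolved: 72×69/232 = 21.4138
  Email, First contact: 78×66/232 = 22.1897
  Email, Escalated: 78×97/232 = 32.6121
  Email, Unresolved: 78×69/232 = 23.1983
Contributions (O − E)²/E:
  (6 − 23.3276)²/23.3276 = 12.8708
  (38 − 34.2845)²/34.2845 = 0.4027
  (38 − 24.3879)²/24.3879 = 7.5976
  (22 − 20.4828)²/20.4828 = 0.1124
  (26 − 30.1034)²/30.1034 = 0.5593
  (24 − 21.4138)²/21.4138 = 0.3123
  (38 − 22.1897)²/22.1897 = 11.2649
  (33 − 32.6121)²/32.6121 = 0.0046
  (7 − 23.1983)²/23.1983 = 11.3105
χ² = 12.8708 + 0.4027 + 7.5976 + 0.1124 + 0.5593 + 0.3123 + 11.2649 + 0.0046 + 11.3105 = 44.435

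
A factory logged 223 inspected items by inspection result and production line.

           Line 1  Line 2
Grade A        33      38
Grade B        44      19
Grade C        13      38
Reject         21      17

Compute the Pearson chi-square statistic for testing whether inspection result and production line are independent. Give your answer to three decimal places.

Row totals: 71, 63, 51, 38. Column totals: 111, 112. Grand total N = 223.
Expected counts (row total × column total / N):
  Grade A, Line 1: 71×111/223 = 35.3408
  Grade A, Line 2: 71×112/223 = 35.6592
  Grade B, Line 1: 63×111/223 = 31.3587
  Grade B, Line 2: 63×112/223 = 31.6413
  Grade C, Line 1: 51×111/223 = 25.3857
  Grade C, Line 2: 51×112/223 = 25.6143
  Reject, Line 1: 38×111/223 = 18.9148
  Reject, Line 2: 38×112/223 = 19.0852
Contributions (O − E)²/E:
  (33 − 35.3408)²/35.3408 = 0.1550
  (38 − 35.6592)²/35.6592 = 0.1537
  (44 − 31.3587)²/31.3587 = 5.0960
  (19 − 31.6413)²/31.6413 = 5.0504
  (13 − 25.3857)²/25.3857 = 6.0430
  (38 − 25.6143)²/25.6143 = 5.9891
  (21 − 18.9148)²/18.9148 = 0.2299
  (17 − 19.0852)²/19.0852 = 0.2278
χ² = 0.1550 + 0.1537 + 5.0960 + 5.0504 + 6.0430 + 5.9891 + 0.2299 + 0.2278 = 22.945

22.945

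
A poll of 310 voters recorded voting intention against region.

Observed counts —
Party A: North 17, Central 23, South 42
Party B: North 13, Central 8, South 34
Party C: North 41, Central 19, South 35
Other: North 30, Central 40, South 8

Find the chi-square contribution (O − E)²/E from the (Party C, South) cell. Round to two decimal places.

Row total (Party C) = 95; column total (South) = 119; N = 310.
Expected count E = 95 × 119 / 310 = 36.468.
Contribution = (O − E)²/E = (35 − 36.468)² / 36.468 = 0.06.

0.06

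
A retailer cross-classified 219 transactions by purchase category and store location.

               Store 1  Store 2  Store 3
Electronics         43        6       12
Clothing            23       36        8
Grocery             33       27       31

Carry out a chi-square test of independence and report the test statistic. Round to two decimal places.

40.27

Row totals: 61, 67, 91. Column totals: 99, 69, 51. Grand total N = 219.
Expected counts (row total × column total / N):
  Electronics, Store 1: 61×99/219 = 27.575
  Electronics, Store 2: 61×69/219 = 19.219
  Electronics, Store 3: 61×51/219 = 14.205
  Clothing, Store 1: 67×99/219 = 30.288
  Clothing, Store 2: 67×69/219 = 21.110
  Clothing, Store 3: 67×51/219 = 15.603
  Grocery, Store 1: 91×99/219 = 41.137
  Grocery, Store 2: 91×69/219 = 28.671
  Grocery, Store 3: 91×51/219 = 21.192
Contributions (O − E)²/E:
  (43 − 27.575)²/27.575 = 8.6285
  (6 − 19.219)²/19.219 = 9.0921
  (12 − 14.205)²/14.205 = 0.3423
  (23 − 30.288)²/30.288 = 1.7537
  (36 − 21.110)²/21.110 = 10.5027
  (8 − 15.603)²/15.603 = 3.7048
  (33 − 41.137)²/41.137 = 1.6095
  (27 − 28.671)²/28.671 = 0.0974
  (31 − 21.192)²/21.192 = 4.5393
χ² = 8.6285 + 9.0921 + 0.3423 + 1.7537 + 10.5027 + 3.7048 + 1.6095 + 0.0974 + 4.5393 = 40.27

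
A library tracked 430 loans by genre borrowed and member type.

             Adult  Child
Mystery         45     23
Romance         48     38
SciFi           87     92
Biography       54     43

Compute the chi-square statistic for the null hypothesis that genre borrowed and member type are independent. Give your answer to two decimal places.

Row totals: 68, 86, 179, 97. Column totals: 234, 196. Grand total N = 430.
Expected counts (row total × column total / N):
  Mystery, Adult: 68×234/430 = 37.005
  Mystery, Child: 68×196/430 = 30.995
  Romance, Adult: 86×234/430 = 46.800
  Romance, Child: 86×196/430 = 39.200
  SciFi, Adult: 179×234/430 = 97.409
  SciFi, Child: 179×196/430 = 81.591
  Biography, Adult: 97×234/430 = 52.786
  Biography, Child: 97×196/430 = 44.214
Contributions (O − E)²/E:
  (45 − 37.005)²/37.005 = 1.7273
  (23 − 30.995)²/30.995 = 2.0623
  (48 − 46.800)²/46.800 = 0.0308
  (38 − 39.200)²/39.200 = 0.0367
  (87 − 97.409)²/97.409 = 1.1123
  (92 − 81.591)²/81.591 = 1.3279
  (54 − 52.786)²/52.786 = 0.0279
  (43 − 44.214)²/44.214 = 0.0333
χ² = 1.7273 + 2.0623 + 0.0308 + 0.0367 + 1.1123 + 1.3279 + 0.0279 + 0.0333 = 6.36

6.36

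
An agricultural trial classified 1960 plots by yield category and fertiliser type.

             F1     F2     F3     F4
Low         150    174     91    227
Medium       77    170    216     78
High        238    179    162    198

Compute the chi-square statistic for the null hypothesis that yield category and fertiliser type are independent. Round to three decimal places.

Row totals: 642, 541, 777. Column totals: 465, 523, 469, 503. Grand total N = 1960.
Expected counts (row total × column total / N):
  Low, F1: 642×465/1960 = 152.311224
  Low, F2: 642×523/1960 = 171.309184
  Low, F3: 642×469/1960 = 153.621429
  Low, F4: 642×503/1960 = 164.758163
  Medium, F1: 541×465/1960 = 128.349490
  Medium, F2: 541×523/1960 = 144.358673
  Medium, F3: 541×469/1960 = 129.453571
  Medium, F4: 541×503/1960 = 138.838265
  High, F1: 777×465/1960 = 184.339286
  High, F2: 777×523/1960 = 207.332143
  High, F3: 777×469/1960 = 185.925000
  High, F4: 777×503/1960 = 199.403571
Contributions (O − E)²/E:
  (150 − 152.311224)²/152.311224 = 0.0351
  (174 − 171.309184)²/171.309184 = 0.0423
  (91 − 153.621429)²/153.621429 = 25.5267
  (227 − 164.758163)²/164.758163 = 23.5135
  (77 − 128.349490)²/128.349490 = 20.5437
  (170 − 144.358673)²/144.358673 = 4.5545
  (216 − 129.453571)²/129.453571 = 57.8608
  (78 − 138.838265)²/138.838265 = 26.6590
  (238 − 184.339286)²/184.339286 = 15.6205
  (179 − 207.332143)²/207.332143 = 3.8716
  (162 − 185.925000)²/185.925000 = 3.0787
  (198 − 199.403571)²/199.403571 = 0.0099
χ² = 0.0351 + 0.0423 + 25.5267 + 23.5135 + 20.5437 + 4.5545 + 57.8608 + 26.6590 + 15.6205 + 3.8716 + 3.0787 + 0.0099 = 181.316

181.316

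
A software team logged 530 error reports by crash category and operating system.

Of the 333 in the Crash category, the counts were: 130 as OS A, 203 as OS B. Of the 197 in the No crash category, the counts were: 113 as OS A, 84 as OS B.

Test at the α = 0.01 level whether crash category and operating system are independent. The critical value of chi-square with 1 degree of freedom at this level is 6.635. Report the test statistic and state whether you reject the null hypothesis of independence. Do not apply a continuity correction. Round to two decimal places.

Row totals: 333, 197. Column totals: 243, 287. Grand total N = 530.
Expected counts (row total × column total / N):
  Crash, OS A: 333×243/530 = 152.677
  Crash, OS B: 333×287/530 = 180.323
  No crash, OS A: 197×243/530 = 90.323
  No crash, OS B: 197×287/530 = 106.677
Contributions (O − E)²/E:
  (130 − 152.677)²/152.677 = 3.3682
  (203 − 180.323)²/180.323 = 2.8518
  (113 − 90.323)²/90.323 = 5.6934
  (84 − 106.677)²/106.677 = 4.8206
χ² = 3.3682 + 2.8518 + 5.6934 + 4.8206 = 16.73
df = (2−1)(2−1) = 1. Since 16.73 > 6.635, reject the null hypothesis of independence at α = 0.01.

16.73; reject H₀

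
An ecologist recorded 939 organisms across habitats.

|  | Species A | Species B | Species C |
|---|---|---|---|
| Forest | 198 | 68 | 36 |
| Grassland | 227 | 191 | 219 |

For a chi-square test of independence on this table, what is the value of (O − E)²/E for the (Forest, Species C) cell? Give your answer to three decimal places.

Row total (Forest) = 302; column total (Species C) = 255; N = 939.
Expected count E = 302 × 255 / 939 = 82.0128.
Contribution = (O − E)²/E = (36 − 82.0128)² / 82.0128 = 25.815.

25.815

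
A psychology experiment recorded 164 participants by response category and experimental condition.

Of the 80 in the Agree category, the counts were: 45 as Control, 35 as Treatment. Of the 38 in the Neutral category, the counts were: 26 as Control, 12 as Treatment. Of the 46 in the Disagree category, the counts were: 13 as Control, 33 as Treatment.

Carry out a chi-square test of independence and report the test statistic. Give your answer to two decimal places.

Row totals: 80, 38, 46. Column totals: 84, 80. Grand total N = 164.
Expected counts (row total × column total / N):
  Agree, Control: 80×84/164 = 40.975610
  Agree, Treatment: 80×80/164 = 39.024390
  Neutral, Control: 38×84/164 = 19.463415
  Neutral, Treatment: 38×80/164 = 18.536585
  Disagree, Control: 46×84/164 = 23.560976
  Disagree, Treatment: 46×80/164 = 22.439024
Contributions (O − E)²/E:
  (45 − 40.975610)²/40.975610 = 0.3953
  (35 − 39.024390)²/39.024390 = 0.4150
  (26 − 19.463415)²/19.463415 = 2.1952
  (12 − 18.536585)²/18.536585 = 2.3050
  (13 − 23.560976)²/23.560976 = 4.7339
  (33 − 22.439024)²/22.439024 = 4.9705
χ² = 0.3953 + 0.4150 + 2.1952 + 2.3050 + 4.7339 + 4.9705 = 15.01

15.01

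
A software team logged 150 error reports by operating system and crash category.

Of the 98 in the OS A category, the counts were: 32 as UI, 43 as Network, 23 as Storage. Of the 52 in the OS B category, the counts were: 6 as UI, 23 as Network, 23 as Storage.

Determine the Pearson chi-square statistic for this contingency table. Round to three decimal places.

Row totals: 98, 52. Column totals: 38, 66, 46. Grand total N = 150.
Expected counts (row total × column total / N):
  OS A, UI: 98×38/150 = 24.8267
  OS A, Network: 98×66/150 = 43.1200
  OS A, Storage: 98×46/150 = 30.0533
  OS B, UI: 52×38/150 = 13.1733
  OS B, Network: 52×66/150 = 22.8800
  OS B, Storage: 52×46/150 = 15.9467
Contributions (O − E)²/E:
  (32 − 24.8267)²/24.8267 = 2.0726
  (43 − 43.1200)²/43.1200 = 0.0003
  (23 − 30.0533)²/30.0533 = 1.6554
  (6 − 13.1733)²/13.1733 = 3.9061
  (23 − 22.8800)²/22.8800 = 0.0006
  (23 − 15.9467)²/15.9467 = 3.1197
χ² = 2.0726 + 0.0003 + 1.6554 + 3.9061 + 0.0006 + 3.1197 = 10.755

10.755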